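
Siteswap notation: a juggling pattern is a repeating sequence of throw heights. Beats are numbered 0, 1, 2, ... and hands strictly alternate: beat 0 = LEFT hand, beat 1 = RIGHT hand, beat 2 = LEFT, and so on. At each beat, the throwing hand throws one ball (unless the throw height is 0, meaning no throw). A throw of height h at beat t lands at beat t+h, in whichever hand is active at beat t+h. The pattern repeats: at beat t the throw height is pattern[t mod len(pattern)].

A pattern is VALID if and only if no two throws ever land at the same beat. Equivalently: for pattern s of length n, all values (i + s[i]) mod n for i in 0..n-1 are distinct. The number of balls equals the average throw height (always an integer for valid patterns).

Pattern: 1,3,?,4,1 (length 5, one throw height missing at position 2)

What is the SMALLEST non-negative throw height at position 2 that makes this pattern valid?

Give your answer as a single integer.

Answer: 1

Derivation:
i=0: (0 + 1) mod 5 = 1
i=1: (1 + 3) mod 5 = 4
i=2: s[i]=? (unknown)
i=3: (3 + 4) mod 5 = 2
i=4: (4 + 1) mod 5 = 0
Known residues: [0, 1, 2, 4]; need a permutation of 0..4, so missing residue r = 3
Need (2 + s) mod 5 = 3; smallest s = (3 - 2) mod 5 = 1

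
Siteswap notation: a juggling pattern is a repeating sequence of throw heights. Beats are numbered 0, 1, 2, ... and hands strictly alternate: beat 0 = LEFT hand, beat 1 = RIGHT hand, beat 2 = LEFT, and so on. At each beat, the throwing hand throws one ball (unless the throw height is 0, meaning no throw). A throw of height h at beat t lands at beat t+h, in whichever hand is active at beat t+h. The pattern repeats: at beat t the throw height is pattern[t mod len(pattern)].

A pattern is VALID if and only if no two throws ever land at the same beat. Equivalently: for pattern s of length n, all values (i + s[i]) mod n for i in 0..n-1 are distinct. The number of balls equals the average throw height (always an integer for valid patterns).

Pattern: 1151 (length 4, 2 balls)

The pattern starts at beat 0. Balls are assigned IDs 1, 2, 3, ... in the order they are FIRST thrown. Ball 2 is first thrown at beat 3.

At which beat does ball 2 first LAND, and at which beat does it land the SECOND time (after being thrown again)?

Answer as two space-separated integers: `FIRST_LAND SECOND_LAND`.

Answer: 4 5

Derivation:
Beat 0 (L): throw ball1 h=1 -> lands@1:R; in-air after throw: [b1@1:R]
Beat 1 (R): throw ball1 h=1 -> lands@2:L; in-air after throw: [b1@2:L]
Beat 2 (L): throw ball1 h=5 -> lands@7:R; in-air after throw: [b1@7:R]
Beat 3 (R): throw ball2 h=1 -> lands@4:L; in-air after throw: [b2@4:L b1@7:R]
Beat 4 (L): throw ball2 h=1 -> lands@5:R; in-air after throw: [b2@5:R b1@7:R]
Beat 5 (R): throw ball2 h=1 -> lands@6:L; in-air after throw: [b2@6:L b1@7:R]
Ball 2: thrown@3 h=1 -> first land @4; rethrown@4 h=1 -> second land @5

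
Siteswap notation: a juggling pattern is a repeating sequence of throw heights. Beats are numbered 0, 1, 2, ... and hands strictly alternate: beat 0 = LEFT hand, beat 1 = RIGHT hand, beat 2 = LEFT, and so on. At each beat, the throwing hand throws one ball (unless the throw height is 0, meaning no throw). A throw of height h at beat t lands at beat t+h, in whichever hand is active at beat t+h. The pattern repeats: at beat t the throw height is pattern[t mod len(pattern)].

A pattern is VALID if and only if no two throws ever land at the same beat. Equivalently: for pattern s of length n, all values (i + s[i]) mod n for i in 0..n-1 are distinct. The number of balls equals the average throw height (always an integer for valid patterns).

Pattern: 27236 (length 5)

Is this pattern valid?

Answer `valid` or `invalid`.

i=0: (i + s[i]) mod n = (0 + 2) mod 5 = 2
i=1: (i + s[i]) mod n = (1 + 7) mod 5 = 3
i=2: (i + s[i]) mod n = (2 + 2) mod 5 = 4
i=3: (i + s[i]) mod n = (3 + 3) mod 5 = 1
i=4: (i + s[i]) mod n = (4 + 6) mod 5 = 0
Residues: [2, 3, 4, 1, 0], distinct: True

Answer: valid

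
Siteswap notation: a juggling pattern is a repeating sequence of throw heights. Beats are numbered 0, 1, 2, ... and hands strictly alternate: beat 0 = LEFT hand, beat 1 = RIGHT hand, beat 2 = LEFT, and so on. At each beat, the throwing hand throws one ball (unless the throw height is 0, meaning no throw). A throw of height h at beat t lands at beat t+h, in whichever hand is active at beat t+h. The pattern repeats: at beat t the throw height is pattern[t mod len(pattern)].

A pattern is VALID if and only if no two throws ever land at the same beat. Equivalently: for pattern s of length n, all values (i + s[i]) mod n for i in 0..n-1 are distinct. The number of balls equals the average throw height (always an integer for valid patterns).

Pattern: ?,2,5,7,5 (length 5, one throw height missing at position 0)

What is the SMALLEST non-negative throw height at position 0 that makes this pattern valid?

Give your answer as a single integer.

i=0: s[i]=? (unknown)
i=1: (1 + 2) mod 5 = 3
i=2: (2 + 5) mod 5 = 2
i=3: (3 + 7) mod 5 = 0
i=4: (4 + 5) mod 5 = 4
Known residues: [0, 2, 3, 4]; need a permutation of 0..4, so missing residue r = 1
Need (0 + s) mod 5 = 1; smallest s = (1 - 0) mod 5 = 1

Answer: 1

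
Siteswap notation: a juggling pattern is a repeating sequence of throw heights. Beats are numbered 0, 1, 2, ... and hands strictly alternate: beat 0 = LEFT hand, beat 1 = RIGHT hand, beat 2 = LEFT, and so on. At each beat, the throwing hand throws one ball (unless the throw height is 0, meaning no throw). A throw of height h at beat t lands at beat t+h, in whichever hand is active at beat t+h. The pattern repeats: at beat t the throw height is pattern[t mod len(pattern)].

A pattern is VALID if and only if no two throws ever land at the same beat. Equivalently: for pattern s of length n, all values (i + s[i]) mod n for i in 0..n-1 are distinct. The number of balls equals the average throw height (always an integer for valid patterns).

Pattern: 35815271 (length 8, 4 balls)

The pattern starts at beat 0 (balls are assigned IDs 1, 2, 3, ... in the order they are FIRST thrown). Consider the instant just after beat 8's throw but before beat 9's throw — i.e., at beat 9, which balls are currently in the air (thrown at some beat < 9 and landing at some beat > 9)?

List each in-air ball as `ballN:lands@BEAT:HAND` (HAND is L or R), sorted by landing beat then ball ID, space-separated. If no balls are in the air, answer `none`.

Beat 0 (L): throw ball1 h=3 -> lands@3:R; in-air after throw: [b1@3:R]
Beat 1 (R): throw ball2 h=5 -> lands@6:L; in-air after throw: [b1@3:R b2@6:L]
Beat 2 (L): throw ball3 h=8 -> lands@10:L; in-air after throw: [b1@3:R b2@6:L b3@10:L]
Beat 3 (R): throw ball1 h=1 -> lands@4:L; in-air after throw: [b1@4:L b2@6:L b3@10:L]
Beat 4 (L): throw ball1 h=5 -> lands@9:R; in-air after throw: [b2@6:L b1@9:R b3@10:L]
Beat 5 (R): throw ball4 h=2 -> lands@7:R; in-air after throw: [b2@6:L b4@7:R b1@9:R b3@10:L]
Beat 6 (L): throw ball2 h=7 -> lands@13:R; in-air after throw: [b4@7:R b1@9:R b3@10:L b2@13:R]
Beat 7 (R): throw ball4 h=1 -> lands@8:L; in-air after throw: [b4@8:L b1@9:R b3@10:L b2@13:R]
Beat 8 (L): throw ball4 h=3 -> lands@11:R; in-air after throw: [b1@9:R b3@10:L b4@11:R b2@13:R]
Beat 9 (R): throw ball1 h=5 -> lands@14:L; in-air after throw: [b3@10:L b4@11:R b2@13:R b1@14:L]

Answer: ball3:lands@10:L ball4:lands@11:R ball2:lands@13:R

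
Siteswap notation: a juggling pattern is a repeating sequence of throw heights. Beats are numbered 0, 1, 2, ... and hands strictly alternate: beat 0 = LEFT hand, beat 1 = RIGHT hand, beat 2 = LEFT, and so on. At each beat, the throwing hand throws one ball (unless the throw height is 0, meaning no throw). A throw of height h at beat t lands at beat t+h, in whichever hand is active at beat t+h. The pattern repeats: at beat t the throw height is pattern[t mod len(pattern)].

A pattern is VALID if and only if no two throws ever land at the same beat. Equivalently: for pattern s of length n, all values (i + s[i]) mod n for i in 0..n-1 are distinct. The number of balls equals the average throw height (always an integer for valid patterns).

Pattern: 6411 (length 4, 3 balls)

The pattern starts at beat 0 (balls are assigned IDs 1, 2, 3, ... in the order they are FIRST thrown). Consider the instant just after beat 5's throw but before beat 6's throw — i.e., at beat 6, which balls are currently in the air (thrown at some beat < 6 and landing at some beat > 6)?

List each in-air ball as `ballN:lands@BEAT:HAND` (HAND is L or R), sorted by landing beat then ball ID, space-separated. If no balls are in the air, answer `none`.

Beat 0 (L): throw ball1 h=6 -> lands@6:L; in-air after throw: [b1@6:L]
Beat 1 (R): throw ball2 h=4 -> lands@5:R; in-air after throw: [b2@5:R b1@6:L]
Beat 2 (L): throw ball3 h=1 -> lands@3:R; in-air after throw: [b3@3:R b2@5:R b1@6:L]
Beat 3 (R): throw ball3 h=1 -> lands@4:L; in-air after throw: [b3@4:L b2@5:R b1@6:L]
Beat 4 (L): throw ball3 h=6 -> lands@10:L; in-air after throw: [b2@5:R b1@6:L b3@10:L]
Beat 5 (R): throw ball2 h=4 -> lands@9:R; in-air after throw: [b1@6:L b2@9:R b3@10:L]
Beat 6 (L): throw ball1 h=1 -> lands@7:R; in-air after throw: [b1@7:R b2@9:R b3@10:L]

Answer: ball2:lands@9:R ball3:lands@10:L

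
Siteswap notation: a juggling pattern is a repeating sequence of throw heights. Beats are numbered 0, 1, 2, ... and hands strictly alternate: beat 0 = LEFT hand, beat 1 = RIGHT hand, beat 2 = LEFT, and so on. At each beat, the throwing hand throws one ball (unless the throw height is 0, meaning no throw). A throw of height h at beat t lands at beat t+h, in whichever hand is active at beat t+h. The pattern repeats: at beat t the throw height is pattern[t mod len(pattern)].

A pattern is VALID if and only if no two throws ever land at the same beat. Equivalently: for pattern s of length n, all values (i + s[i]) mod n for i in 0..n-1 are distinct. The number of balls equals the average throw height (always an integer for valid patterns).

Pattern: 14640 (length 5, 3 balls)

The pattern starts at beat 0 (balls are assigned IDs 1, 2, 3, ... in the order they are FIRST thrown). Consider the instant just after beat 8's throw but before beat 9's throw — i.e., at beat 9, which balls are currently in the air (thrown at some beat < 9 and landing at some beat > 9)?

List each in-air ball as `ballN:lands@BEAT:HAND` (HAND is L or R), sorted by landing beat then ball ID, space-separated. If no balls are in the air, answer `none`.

Beat 0 (L): throw ball1 h=1 -> lands@1:R; in-air after throw: [b1@1:R]
Beat 1 (R): throw ball1 h=4 -> lands@5:R; in-air after throw: [b1@5:R]
Beat 2 (L): throw ball2 h=6 -> lands@8:L; in-air after throw: [b1@5:R b2@8:L]
Beat 3 (R): throw ball3 h=4 -> lands@7:R; in-air after throw: [b1@5:R b3@7:R b2@8:L]
Beat 5 (R): throw ball1 h=1 -> lands@6:L; in-air after throw: [b1@6:L b3@7:R b2@8:L]
Beat 6 (L): throw ball1 h=4 -> lands@10:L; in-air after throw: [b3@7:R b2@8:L b1@10:L]
Beat 7 (R): throw ball3 h=6 -> lands@13:R; in-air after throw: [b2@8:L b1@10:L b3@13:R]
Beat 8 (L): throw ball2 h=4 -> lands@12:L; in-air after throw: [b1@10:L b2@12:L b3@13:R]

Answer: ball1:lands@10:L ball2:lands@12:L ball3:lands@13:R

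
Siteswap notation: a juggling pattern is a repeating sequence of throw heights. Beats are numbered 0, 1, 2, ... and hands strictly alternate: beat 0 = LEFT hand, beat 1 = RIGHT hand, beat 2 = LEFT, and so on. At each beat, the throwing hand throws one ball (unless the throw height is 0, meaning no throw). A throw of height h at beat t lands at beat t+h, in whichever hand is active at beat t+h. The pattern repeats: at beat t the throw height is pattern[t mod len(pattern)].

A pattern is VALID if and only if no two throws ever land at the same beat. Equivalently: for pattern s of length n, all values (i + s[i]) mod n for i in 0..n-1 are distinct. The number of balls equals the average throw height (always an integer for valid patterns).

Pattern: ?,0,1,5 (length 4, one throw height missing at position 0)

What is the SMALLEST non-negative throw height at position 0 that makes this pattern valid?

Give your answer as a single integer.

Answer: 2

Derivation:
i=0: s[i]=? (unknown)
i=1: (1 + 0) mod 4 = 1
i=2: (2 + 1) mod 4 = 3
i=3: (3 + 5) mod 4 = 0
Known residues: [0, 1, 3]; need a permutation of 0..3, so missing residue r = 2
Need (0 + s) mod 4 = 2; smallest s = (2 - 0) mod 4 = 2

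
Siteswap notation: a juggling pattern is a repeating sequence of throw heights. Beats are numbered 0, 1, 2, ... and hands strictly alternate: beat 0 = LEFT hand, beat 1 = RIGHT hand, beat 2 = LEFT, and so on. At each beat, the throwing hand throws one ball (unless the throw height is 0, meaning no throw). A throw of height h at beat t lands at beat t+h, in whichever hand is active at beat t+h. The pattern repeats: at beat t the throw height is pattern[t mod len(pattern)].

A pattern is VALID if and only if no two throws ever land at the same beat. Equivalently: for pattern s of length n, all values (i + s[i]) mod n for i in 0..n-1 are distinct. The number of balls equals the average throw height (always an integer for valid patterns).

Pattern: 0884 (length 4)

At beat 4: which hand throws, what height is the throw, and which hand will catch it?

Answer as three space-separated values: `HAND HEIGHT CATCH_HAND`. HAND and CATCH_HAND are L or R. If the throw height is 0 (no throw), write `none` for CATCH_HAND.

Answer: L 0 none

Derivation:
Beat 4: 4 mod 2 = 0, so hand = L
Throw height = pattern[4 mod 4] = pattern[0] = 0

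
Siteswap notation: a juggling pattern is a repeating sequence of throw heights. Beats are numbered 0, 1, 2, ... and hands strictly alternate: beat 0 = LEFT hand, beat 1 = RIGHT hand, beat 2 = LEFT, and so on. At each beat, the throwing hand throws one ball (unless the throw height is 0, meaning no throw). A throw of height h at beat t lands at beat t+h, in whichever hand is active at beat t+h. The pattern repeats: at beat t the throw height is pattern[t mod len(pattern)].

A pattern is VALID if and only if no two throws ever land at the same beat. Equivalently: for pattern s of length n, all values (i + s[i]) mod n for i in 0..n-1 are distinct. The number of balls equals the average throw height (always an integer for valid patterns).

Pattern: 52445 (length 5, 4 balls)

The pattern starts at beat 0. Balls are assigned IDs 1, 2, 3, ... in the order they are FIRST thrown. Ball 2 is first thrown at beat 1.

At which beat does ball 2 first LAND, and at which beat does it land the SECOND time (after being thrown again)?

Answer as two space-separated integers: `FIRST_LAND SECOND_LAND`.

Answer: 3 7

Derivation:
Beat 0 (L): throw ball1 h=5 -> lands@5:R; in-air after throw: [b1@5:R]
Beat 1 (R): throw ball2 h=2 -> lands@3:R; in-air after throw: [b2@3:R b1@5:R]
Beat 2 (L): throw ball3 h=4 -> lands@6:L; in-air after throw: [b2@3:R b1@5:R b3@6:L]
Beat 3 (R): throw ball2 h=4 -> lands@7:R; in-air after throw: [b1@5:R b3@6:L b2@7:R]
Beat 4 (L): throw ball4 h=5 -> lands@9:R; in-air after throw: [b1@5:R b3@6:L b2@7:R b4@9:R]
Beat 5 (R): throw ball1 h=5 -> lands@10:L; in-air after throw: [b3@6:L b2@7:R b4@9:R b1@10:L]
Beat 6 (L): throw ball3 h=2 -> lands@8:L; in-air after throw: [b2@7:R b3@8:L b4@9:R b1@10:L]
Beat 7 (R): throw ball2 h=4 -> lands@11:R; in-air after throw: [b3@8:L b4@9:R b1@10:L b2@11:R]
Ball 2: thrown@1 h=2 -> first land @3; rethrown@3 h=4 -> second land @7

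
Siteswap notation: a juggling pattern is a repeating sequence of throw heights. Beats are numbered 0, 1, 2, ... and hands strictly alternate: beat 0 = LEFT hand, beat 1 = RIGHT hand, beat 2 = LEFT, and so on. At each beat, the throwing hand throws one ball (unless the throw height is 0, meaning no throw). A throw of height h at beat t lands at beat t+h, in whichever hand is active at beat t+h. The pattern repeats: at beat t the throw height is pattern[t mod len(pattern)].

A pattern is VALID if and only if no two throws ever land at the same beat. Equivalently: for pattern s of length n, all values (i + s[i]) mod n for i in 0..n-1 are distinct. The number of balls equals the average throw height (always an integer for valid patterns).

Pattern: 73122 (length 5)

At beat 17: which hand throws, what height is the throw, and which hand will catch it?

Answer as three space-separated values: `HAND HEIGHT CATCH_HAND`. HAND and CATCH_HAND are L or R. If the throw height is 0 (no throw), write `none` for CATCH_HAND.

Beat 17: 17 mod 2 = 1, so hand = R
Throw height = pattern[17 mod 5] = pattern[2] = 1
Lands at beat 17+1=18, 18 mod 2 = 0, so catch hand = L

Answer: R 1 L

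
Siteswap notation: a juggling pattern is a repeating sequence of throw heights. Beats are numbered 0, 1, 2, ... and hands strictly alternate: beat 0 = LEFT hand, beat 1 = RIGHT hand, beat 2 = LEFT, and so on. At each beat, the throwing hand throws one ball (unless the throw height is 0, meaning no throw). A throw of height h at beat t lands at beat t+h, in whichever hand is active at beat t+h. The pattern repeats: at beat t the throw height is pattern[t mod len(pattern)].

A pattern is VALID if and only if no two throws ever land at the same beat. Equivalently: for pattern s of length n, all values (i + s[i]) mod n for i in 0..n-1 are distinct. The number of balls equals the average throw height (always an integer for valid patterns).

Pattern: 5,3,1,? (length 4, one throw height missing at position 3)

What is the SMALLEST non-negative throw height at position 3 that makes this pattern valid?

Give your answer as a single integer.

i=0: (0 + 5) mod 4 = 1
i=1: (1 + 3) mod 4 = 0
i=2: (2 + 1) mod 4 = 3
i=3: s[i]=? (unknown)
Known residues: [0, 1, 3]; need a permutation of 0..3, so missing residue r = 2
Need (3 + s) mod 4 = 2; smallest s = (2 - 3) mod 4 = 3

Answer: 3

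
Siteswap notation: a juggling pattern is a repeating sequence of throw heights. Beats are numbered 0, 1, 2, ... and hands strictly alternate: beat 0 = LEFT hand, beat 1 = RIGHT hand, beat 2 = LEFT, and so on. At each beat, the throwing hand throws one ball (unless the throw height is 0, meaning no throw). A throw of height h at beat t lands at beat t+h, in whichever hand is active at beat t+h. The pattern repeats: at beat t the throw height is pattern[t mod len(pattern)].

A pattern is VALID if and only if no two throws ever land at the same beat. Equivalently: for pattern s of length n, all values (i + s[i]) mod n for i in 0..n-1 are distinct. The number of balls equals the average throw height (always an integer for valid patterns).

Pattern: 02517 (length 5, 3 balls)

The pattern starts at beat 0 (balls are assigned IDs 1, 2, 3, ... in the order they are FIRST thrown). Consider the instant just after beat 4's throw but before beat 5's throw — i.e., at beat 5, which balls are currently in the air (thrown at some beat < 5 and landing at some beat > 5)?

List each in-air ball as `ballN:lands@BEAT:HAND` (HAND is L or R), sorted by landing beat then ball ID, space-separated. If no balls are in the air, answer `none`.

Beat 1 (R): throw ball1 h=2 -> lands@3:R; in-air after throw: [b1@3:R]
Beat 2 (L): throw ball2 h=5 -> lands@7:R; in-air after throw: [b1@3:R b2@7:R]
Beat 3 (R): throw ball1 h=1 -> lands@4:L; in-air after throw: [b1@4:L b2@7:R]
Beat 4 (L): throw ball1 h=7 -> lands@11:R; in-air after throw: [b2@7:R b1@11:R]

Answer: ball2:lands@7:R ball1:lands@11:R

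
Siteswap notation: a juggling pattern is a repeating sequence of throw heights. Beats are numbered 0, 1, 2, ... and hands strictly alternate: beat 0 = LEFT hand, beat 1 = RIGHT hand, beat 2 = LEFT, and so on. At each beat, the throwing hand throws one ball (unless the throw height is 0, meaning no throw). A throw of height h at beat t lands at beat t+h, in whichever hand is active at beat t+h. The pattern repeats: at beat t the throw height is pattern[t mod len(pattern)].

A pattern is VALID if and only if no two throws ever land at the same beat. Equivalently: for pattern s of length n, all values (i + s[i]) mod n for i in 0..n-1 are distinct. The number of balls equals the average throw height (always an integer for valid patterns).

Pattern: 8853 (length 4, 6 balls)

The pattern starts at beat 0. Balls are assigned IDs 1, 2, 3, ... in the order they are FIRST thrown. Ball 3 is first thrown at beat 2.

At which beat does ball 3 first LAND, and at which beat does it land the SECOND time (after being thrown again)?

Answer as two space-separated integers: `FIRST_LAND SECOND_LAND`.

Answer: 7 10

Derivation:
Beat 0 (L): throw ball1 h=8 -> lands@8:L; in-air after throw: [b1@8:L]
Beat 1 (R): throw ball2 h=8 -> lands@9:R; in-air after throw: [b1@8:L b2@9:R]
Beat 2 (L): throw ball3 h=5 -> lands@7:R; in-air after throw: [b3@7:R b1@8:L b2@9:R]
Beat 3 (R): throw ball4 h=3 -> lands@6:L; in-air after throw: [b4@6:L b3@7:R b1@8:L b2@9:R]
Beat 4 (L): throw ball5 h=8 -> lands@12:L; in-air after throw: [b4@6:L b3@7:R b1@8:L b2@9:R b5@12:L]
Beat 5 (R): throw ball6 h=8 -> lands@13:R; in-air after throw: [b4@6:L b3@7:R b1@8:L b2@9:R b5@12:L b6@13:R]
Beat 6 (L): throw ball4 h=5 -> lands@11:R; in-air after throw: [b3@7:R b1@8:L b2@9:R b4@11:R b5@12:L b6@13:R]
Beat 7 (R): throw ball3 h=3 -> lands@10:L; in-air after throw: [b1@8:L b2@9:R b3@10:L b4@11:R b5@12:L b6@13:R]
Beat 8 (L): throw ball1 h=8 -> lands@16:L; in-air after throw: [b2@9:R b3@10:L b4@11:R b5@12:L b6@13:R b1@16:L]
Beat 9 (R): throw ball2 h=8 -> lands@17:R; in-air after throw: [b3@10:L b4@11:R b5@12:L b6@13:R b1@16:L b2@17:R]
Beat 10 (L): throw ball3 h=5 -> lands@15:R; in-air after throw: [b4@11:R b5@12:L b6@13:R b3@15:R b1@16:L b2@17:R]
Ball 3: thrown@2 h=5 -> first land @7; rethrown@7 h=3 -> second land @10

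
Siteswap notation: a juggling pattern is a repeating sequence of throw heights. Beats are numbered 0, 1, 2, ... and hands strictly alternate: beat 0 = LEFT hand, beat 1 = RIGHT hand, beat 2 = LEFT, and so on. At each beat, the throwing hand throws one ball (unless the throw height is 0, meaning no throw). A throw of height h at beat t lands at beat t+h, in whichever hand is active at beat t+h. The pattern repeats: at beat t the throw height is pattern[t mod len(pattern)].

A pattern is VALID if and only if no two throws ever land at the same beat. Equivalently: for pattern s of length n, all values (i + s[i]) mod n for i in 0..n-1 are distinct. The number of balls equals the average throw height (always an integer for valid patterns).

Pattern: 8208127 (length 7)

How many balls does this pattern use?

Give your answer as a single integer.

Pattern = [8, 2, 0, 8, 1, 2, 7], length n = 7
  position 0: throw height = 8, running sum = 8
  position 1: throw height = 2, running sum = 10
  position 2: throw height = 0, running sum = 10
  position 3: throw height = 8, running sum = 18
  position 4: throw height = 1, running sum = 19
  position 5: throw height = 2, running sum = 21
  position 6: throw height = 7, running sum = 28
Total sum = 28; balls = sum / n = 28 / 7 = 4

Answer: 4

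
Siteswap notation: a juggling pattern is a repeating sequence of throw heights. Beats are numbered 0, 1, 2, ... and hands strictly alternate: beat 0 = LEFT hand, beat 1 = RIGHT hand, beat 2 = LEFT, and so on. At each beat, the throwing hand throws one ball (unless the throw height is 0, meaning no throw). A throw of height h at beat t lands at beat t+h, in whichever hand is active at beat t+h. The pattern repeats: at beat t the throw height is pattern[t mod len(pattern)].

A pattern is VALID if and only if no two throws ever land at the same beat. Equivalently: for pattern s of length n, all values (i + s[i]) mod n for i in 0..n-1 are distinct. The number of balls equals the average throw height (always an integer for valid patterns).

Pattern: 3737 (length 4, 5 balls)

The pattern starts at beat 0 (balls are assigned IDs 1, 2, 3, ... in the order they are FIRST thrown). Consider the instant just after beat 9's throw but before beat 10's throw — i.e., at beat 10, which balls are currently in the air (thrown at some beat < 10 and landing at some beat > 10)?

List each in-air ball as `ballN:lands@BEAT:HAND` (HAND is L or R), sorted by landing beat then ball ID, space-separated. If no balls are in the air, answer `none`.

Beat 0 (L): throw ball1 h=3 -> lands@3:R; in-air after throw: [b1@3:R]
Beat 1 (R): throw ball2 h=7 -> lands@8:L; in-air after throw: [b1@3:R b2@8:L]
Beat 2 (L): throw ball3 h=3 -> lands@5:R; in-air after throw: [b1@3:R b3@5:R b2@8:L]
Beat 3 (R): throw ball1 h=7 -> lands@10:L; in-air after throw: [b3@5:R b2@8:L b1@10:L]
Beat 4 (L): throw ball4 h=3 -> lands@7:R; in-air after throw: [b3@5:R b4@7:R b2@8:L b1@10:L]
Beat 5 (R): throw ball3 h=7 -> lands@12:L; in-air after throw: [b4@7:R b2@8:L b1@10:L b3@12:L]
Beat 6 (L): throw ball5 h=3 -> lands@9:R; in-air after throw: [b4@7:R b2@8:L b5@9:R b1@10:L b3@12:L]
Beat 7 (R): throw ball4 h=7 -> lands@14:L; in-air after throw: [b2@8:L b5@9:R b1@10:L b3@12:L b4@14:L]
Beat 8 (L): throw ball2 h=3 -> lands@11:R; in-air after throw: [b5@9:R b1@10:L b2@11:R b3@12:L b4@14:L]
Beat 9 (R): throw ball5 h=7 -> lands@16:L; in-air after throw: [b1@10:L b2@11:R b3@12:L b4@14:L b5@16:L]
Beat 10 (L): throw ball1 h=3 -> lands@13:R; in-air after throw: [b2@11:R b3@12:L b1@13:R b4@14:L b5@16:L]

Answer: ball2:lands@11:R ball3:lands@12:L ball4:lands@14:L ball5:lands@16:L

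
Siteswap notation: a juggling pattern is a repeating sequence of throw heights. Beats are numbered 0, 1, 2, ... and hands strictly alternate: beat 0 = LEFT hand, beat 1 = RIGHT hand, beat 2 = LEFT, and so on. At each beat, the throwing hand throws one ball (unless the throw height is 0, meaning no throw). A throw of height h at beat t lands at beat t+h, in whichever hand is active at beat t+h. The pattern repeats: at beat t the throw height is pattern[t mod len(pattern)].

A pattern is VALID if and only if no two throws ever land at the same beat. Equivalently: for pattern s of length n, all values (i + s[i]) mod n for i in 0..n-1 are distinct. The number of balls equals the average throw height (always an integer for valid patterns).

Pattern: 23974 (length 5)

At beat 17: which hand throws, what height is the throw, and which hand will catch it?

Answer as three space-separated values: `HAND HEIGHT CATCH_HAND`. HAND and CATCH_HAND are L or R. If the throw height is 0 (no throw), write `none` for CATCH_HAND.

Beat 17: 17 mod 2 = 1, so hand = R
Throw height = pattern[17 mod 5] = pattern[2] = 9
Lands at beat 17+9=26, 26 mod 2 = 0, so catch hand = L

Answer: R 9 L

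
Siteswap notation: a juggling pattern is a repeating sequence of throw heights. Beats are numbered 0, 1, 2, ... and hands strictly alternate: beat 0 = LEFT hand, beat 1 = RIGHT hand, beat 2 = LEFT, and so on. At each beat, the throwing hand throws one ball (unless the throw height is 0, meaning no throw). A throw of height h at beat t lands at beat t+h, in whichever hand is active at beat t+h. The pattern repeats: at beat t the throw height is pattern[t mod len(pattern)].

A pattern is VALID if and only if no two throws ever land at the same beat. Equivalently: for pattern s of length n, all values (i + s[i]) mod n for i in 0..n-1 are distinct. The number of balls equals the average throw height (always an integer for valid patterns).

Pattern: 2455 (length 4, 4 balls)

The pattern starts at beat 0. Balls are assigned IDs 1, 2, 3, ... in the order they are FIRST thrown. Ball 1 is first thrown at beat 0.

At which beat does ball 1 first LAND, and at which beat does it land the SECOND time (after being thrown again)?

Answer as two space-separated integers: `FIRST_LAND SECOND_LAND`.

Answer: 2 7

Derivation:
Beat 0 (L): throw ball1 h=2 -> lands@2:L; in-air after throw: [b1@2:L]
Beat 1 (R): throw ball2 h=4 -> lands@5:R; in-air after throw: [b1@2:L b2@5:R]
Beat 2 (L): throw ball1 h=5 -> lands@7:R; in-air after throw: [b2@5:R b1@7:R]
Beat 3 (R): throw ball3 h=5 -> lands@8:L; in-air after throw: [b2@5:R b1@7:R b3@8:L]
Beat 4 (L): throw ball4 h=2 -> lands@6:L; in-air after throw: [b2@5:R b4@6:L b1@7:R b3@8:L]
Beat 5 (R): throw ball2 h=4 -> lands@9:R; in-air after throw: [b4@6:L b1@7:R b3@8:L b2@9:R]
Beat 6 (L): throw ball4 h=5 -> lands@11:R; in-air after throw: [b1@7:R b3@8:L b2@9:R b4@11:R]
Beat 7 (R): throw ball1 h=5 -> lands@12:L; in-air after throw: [b3@8:L b2@9:R b4@11:R b1@12:L]
Ball 1: thrown@0 h=2 -> first land @2; rethrown@2 h=5 -> second land @7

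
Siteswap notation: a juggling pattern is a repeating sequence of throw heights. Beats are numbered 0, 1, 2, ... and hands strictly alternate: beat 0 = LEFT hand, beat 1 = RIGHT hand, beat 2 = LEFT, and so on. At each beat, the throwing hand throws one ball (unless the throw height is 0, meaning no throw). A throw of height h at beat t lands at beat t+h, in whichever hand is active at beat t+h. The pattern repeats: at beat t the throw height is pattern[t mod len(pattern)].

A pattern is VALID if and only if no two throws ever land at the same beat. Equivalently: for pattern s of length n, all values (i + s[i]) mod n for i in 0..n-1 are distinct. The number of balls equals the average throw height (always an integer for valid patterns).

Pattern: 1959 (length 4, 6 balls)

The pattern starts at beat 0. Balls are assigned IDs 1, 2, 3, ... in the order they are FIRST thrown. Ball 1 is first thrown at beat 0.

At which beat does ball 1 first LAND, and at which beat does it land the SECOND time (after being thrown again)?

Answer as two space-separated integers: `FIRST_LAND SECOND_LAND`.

Answer: 1 10

Derivation:
Beat 0 (L): throw ball1 h=1 -> lands@1:R; in-air after throw: [b1@1:R]
Beat 1 (R): throw ball1 h=9 -> lands@10:L; in-air after throw: [b1@10:L]
Beat 2 (L): throw ball2 h=5 -> lands@7:R; in-air after throw: [b2@7:R b1@10:L]
Beat 3 (R): throw ball3 h=9 -> lands@12:L; in-air after throw: [b2@7:R b1@10:L b3@12:L]
Beat 4 (L): throw ball4 h=1 -> lands@5:R; in-air after throw: [b4@5:R b2@7:R b1@10:L b3@12:L]
Beat 5 (R): throw ball4 h=9 -> lands@14:L; in-air after throw: [b2@7:R b1@10:L b3@12:L b4@14:L]
Beat 6 (L): throw ball5 h=5 -> lands@11:R; in-air after throw: [b2@7:R b1@10:L b5@11:R b3@12:L b4@14:L]
Beat 7 (R): throw ball2 h=9 -> lands@16:L; in-air after throw: [b1@10:L b5@11:R b3@12:L b4@14:L b2@16:L]
Beat 8 (L): throw ball6 h=1 -> lands@9:R; in-air after throw: [b6@9:R b1@10:L b5@11:R b3@12:L b4@14:L b2@16:L]
Beat 9 (R): throw ball6 h=9 -> lands@18:L; in-air after throw: [b1@10:L b5@11:R b3@12:L b4@14:L b2@16:L b6@18:L]
Beat 10 (L): throw ball1 h=5 -> lands@15:R; in-air after throw: [b5@11:R b3@12:L b4@14:L b1@15:R b2@16:L b6@18:L]
Ball 1: thrown@0 h=1 -> first land @1; rethrown@1 h=9 -> second land @10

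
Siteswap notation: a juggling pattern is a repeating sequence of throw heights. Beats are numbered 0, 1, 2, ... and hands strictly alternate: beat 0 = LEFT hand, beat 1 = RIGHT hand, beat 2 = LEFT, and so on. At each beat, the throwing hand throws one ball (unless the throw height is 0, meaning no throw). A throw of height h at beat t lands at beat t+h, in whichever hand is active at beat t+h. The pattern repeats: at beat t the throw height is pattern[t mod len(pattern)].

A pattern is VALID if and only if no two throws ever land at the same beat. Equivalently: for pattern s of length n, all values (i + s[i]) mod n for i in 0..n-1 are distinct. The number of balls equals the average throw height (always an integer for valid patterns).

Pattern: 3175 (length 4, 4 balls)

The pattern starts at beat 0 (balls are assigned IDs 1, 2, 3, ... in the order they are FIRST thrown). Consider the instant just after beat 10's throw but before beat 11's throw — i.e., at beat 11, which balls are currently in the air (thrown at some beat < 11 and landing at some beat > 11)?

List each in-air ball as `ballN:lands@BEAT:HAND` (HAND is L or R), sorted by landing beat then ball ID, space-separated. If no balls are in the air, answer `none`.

Answer: ball3:lands@12:L ball4:lands@13:R ball2:lands@17:R

Derivation:
Beat 0 (L): throw ball1 h=3 -> lands@3:R; in-air after throw: [b1@3:R]
Beat 1 (R): throw ball2 h=1 -> lands@2:L; in-air after throw: [b2@2:L b1@3:R]
Beat 2 (L): throw ball2 h=7 -> lands@9:R; in-air after throw: [b1@3:R b2@9:R]
Beat 3 (R): throw ball1 h=5 -> lands@8:L; in-air after throw: [b1@8:L b2@9:R]
Beat 4 (L): throw ball3 h=3 -> lands@7:R; in-air after throw: [b3@7:R b1@8:L b2@9:R]
Beat 5 (R): throw ball4 h=1 -> lands@6:L; in-air after throw: [b4@6:L b3@7:R b1@8:L b2@9:R]
Beat 6 (L): throw ball4 h=7 -> lands@13:R; in-air after throw: [b3@7:R b1@8:L b2@9:R b4@13:R]
Beat 7 (R): throw ball3 h=5 -> lands@12:L; in-air after throw: [b1@8:L b2@9:R b3@12:L b4@13:R]
Beat 8 (L): throw ball1 h=3 -> lands@11:R; in-air after throw: [b2@9:R b1@11:R b3@12:L b4@13:R]
Beat 9 (R): throw ball2 h=1 -> lands@10:L; in-air after throw: [b2@10:L b1@11:R b3@12:L b4@13:R]
Beat 10 (L): throw ball2 h=7 -> lands@17:R; in-air after throw: [b1@11:R b3@12:L b4@13:R b2@17:R]
Beat 11 (R): throw ball1 h=5 -> lands@16:L; in-air after throw: [b3@12:L b4@13:R b1@16:L b2@17:R]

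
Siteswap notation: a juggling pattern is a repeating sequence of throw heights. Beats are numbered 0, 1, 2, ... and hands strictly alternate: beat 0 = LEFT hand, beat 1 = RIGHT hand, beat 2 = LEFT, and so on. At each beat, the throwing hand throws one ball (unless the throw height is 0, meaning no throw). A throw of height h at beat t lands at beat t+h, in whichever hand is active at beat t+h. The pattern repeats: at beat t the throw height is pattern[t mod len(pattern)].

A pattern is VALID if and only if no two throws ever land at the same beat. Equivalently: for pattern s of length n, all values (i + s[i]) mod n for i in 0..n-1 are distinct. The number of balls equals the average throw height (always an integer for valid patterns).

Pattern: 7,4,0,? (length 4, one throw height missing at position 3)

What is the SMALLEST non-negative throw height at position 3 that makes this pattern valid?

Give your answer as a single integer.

i=0: (0 + 7) mod 4 = 3
i=1: (1 + 4) mod 4 = 1
i=2: (2 + 0) mod 4 = 2
i=3: s[i]=? (unknown)
Known residues: [1, 2, 3]; need a permutation of 0..3, so missing residue r = 0
Need (3 + s) mod 4 = 0; smallest s = (0 - 3) mod 4 = 1

Answer: 1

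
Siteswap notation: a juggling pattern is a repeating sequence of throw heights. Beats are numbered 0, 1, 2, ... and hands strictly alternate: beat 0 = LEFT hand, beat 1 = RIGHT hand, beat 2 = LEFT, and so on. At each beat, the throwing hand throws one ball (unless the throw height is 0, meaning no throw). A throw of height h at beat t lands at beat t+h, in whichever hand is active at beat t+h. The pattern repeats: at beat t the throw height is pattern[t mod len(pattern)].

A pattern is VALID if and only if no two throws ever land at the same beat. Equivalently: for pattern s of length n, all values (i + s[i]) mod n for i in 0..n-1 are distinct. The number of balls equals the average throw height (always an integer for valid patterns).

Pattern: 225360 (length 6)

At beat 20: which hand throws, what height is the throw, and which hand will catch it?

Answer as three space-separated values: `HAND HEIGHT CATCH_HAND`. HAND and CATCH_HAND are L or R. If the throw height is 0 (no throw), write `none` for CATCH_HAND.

Beat 20: 20 mod 2 = 0, so hand = L
Throw height = pattern[20 mod 6] = pattern[2] = 5
Lands at beat 20+5=25, 25 mod 2 = 1, so catch hand = R

Answer: L 5 R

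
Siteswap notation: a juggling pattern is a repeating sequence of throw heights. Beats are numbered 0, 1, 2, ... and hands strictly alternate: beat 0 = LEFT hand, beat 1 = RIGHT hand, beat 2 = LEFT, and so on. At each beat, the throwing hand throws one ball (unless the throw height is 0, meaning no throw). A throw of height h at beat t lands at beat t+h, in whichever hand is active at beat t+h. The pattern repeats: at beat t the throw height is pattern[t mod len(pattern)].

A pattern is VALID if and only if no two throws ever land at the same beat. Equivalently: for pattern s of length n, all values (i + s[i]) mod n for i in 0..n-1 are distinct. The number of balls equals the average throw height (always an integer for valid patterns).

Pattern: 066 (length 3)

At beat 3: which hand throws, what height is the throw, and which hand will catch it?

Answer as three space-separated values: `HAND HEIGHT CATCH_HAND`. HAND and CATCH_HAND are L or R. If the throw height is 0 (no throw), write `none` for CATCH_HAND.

Answer: R 0 none

Derivation:
Beat 3: 3 mod 2 = 1, so hand = R
Throw height = pattern[3 mod 3] = pattern[0] = 0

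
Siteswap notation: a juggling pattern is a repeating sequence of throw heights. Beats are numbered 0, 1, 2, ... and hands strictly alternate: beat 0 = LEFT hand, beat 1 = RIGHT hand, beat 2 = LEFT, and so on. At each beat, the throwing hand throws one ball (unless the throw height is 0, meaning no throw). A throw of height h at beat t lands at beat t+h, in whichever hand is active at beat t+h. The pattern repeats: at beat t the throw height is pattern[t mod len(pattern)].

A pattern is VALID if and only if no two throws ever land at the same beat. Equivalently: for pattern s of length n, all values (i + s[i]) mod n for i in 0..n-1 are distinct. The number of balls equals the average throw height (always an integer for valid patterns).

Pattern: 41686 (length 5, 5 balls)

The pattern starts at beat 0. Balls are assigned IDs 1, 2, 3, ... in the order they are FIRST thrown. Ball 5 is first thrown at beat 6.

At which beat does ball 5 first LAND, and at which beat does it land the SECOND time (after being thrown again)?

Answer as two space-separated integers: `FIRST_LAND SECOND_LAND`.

Beat 0 (L): throw ball1 h=4 -> lands@4:L; in-air after throw: [b1@4:L]
Beat 1 (R): throw ball2 h=1 -> lands@2:L; in-air after throw: [b2@2:L b1@4:L]
Beat 2 (L): throw ball2 h=6 -> lands@8:L; in-air after throw: [b1@4:L b2@8:L]
Beat 3 (R): throw ball3 h=8 -> lands@11:R; in-air after throw: [b1@4:L b2@8:L b3@11:R]
Beat 4 (L): throw ball1 h=6 -> lands@10:L; in-air after throw: [b2@8:L b1@10:L b3@11:R]
Beat 5 (R): throw ball4 h=4 -> lands@9:R; in-air after throw: [b2@8:L b4@9:R b1@10:L b3@11:R]
Beat 6 (L): throw ball5 h=1 -> lands@7:R; in-air after throw: [b5@7:R b2@8:L b4@9:R b1@10:L b3@11:R]
Beat 7 (R): throw ball5 h=6 -> lands@13:R; in-air after throw: [b2@8:L b4@9:R b1@10:L b3@11:R b5@13:R]
Beat 8 (L): throw ball2 h=8 -> lands@16:L; in-air after throw: [b4@9:R b1@10:L b3@11:R b5@13:R b2@16:L]
Beat 9 (R): throw ball4 h=6 -> lands@15:R; in-air after throw: [b1@10:L b3@11:R b5@13:R b4@15:R b2@16:L]
Beat 10 (L): throw ball1 h=4 -> lands@14:L; in-air after throw: [b3@11:R b5@13:R b1@14:L b4@15:R b2@16:L]
Beat 11 (R): throw ball3 h=1 -> lands@12:L; in-air after throw: [b3@12:L b5@13:R b1@14:L b4@15:R b2@16:L]
Beat 12 (L): throw ball3 h=6 -> lands@18:L; in-air after throw: [b5@13:R b1@14:L b4@15:R b2@16:L b3@18:L]
Ball 5: thrown@6 h=1 -> first land @7; rethrown@7 h=6 -> second land @13

Answer: 7 13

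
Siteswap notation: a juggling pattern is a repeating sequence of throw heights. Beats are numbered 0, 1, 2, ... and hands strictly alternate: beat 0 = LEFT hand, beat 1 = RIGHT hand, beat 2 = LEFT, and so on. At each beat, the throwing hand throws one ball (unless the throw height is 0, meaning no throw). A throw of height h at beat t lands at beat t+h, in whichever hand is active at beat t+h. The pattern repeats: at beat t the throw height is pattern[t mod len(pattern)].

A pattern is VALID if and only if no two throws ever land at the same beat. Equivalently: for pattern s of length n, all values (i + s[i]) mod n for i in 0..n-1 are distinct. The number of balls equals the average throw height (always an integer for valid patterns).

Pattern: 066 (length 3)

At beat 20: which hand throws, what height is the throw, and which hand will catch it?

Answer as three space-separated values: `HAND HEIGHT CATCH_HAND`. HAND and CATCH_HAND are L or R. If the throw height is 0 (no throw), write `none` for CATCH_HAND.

Answer: L 6 L

Derivation:
Beat 20: 20 mod 2 = 0, so hand = L
Throw height = pattern[20 mod 3] = pattern[2] = 6
Lands at beat 20+6=26, 26 mod 2 = 0, so catch hand = L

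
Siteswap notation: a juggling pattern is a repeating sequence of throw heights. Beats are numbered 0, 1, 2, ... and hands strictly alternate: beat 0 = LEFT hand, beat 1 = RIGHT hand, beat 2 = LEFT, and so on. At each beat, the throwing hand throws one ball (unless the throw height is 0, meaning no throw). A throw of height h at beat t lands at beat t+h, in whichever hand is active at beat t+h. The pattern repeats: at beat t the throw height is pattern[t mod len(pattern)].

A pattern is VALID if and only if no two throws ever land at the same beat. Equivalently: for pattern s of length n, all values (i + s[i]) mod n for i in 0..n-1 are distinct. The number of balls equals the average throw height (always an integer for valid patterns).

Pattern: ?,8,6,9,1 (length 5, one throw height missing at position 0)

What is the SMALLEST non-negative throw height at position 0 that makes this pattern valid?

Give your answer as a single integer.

i=0: s[i]=? (unknown)
i=1: (1 + 8) mod 5 = 4
i=2: (2 + 6) mod 5 = 3
i=3: (3 + 9) mod 5 = 2
i=4: (4 + 1) mod 5 = 0
Known residues: [0, 2, 3, 4]; need a permutation of 0..4, so missing residue r = 1
Need (0 + s) mod 5 = 1; smallest s = (1 - 0) mod 5 = 1

Answer: 1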